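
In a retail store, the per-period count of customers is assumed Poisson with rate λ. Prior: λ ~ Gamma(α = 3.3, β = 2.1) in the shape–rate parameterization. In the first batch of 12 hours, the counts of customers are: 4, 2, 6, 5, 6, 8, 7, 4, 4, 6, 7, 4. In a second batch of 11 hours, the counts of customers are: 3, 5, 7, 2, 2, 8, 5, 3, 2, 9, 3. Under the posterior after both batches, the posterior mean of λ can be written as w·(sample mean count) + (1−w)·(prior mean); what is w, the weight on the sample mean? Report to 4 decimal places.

With a Gamma(shape α, rate β) prior, the Poisson likelihood is conjugate: the posterior is Gamma(α + ΣXᵢ, β + n).
Total number of hours: n = 12 + 11 = 23.
Posterior mean = (α₀+S)/(β₀+n) = [n/(β₀+n)]·(S/n) + [β₀/(β₀+n)]·(α₀/β₀), so only n and β₀ enter the weight.
Weight on data w = n/(β₀+n) = 23/(2.1+23) = 23/25.1 = 0.9163.

0.9163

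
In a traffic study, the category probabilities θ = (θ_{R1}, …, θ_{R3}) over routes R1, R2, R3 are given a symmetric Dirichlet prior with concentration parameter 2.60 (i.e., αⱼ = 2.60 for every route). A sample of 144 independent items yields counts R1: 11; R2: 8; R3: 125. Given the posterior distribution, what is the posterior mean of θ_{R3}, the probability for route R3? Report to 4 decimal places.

The Dirichlet prior is conjugate to the Multinomial likelihood: each posterior αⱼ = prior αⱼ + observed count nⱼ.
Posterior concentration: (13.60, 10.60, 127.60), total = 151.80.
E[θ_{R3}|data] = α_{R3}/Σα = 127.60/151.80 = 0.8406.

0.8406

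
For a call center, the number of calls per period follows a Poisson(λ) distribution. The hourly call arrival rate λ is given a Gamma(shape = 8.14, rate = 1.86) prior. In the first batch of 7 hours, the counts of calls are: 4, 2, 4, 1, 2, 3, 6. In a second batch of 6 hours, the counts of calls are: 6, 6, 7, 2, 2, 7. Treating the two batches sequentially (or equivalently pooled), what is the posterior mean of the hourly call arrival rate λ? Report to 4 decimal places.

With a Gamma(shape α, rate β) prior, the Poisson likelihood is conjugate: the posterior is Gamma(α + ΣXᵢ, β + n).
Batch 1: sum of counts S = 22 over n = 7 hours.
After batch 1: Gamma(α+S, β+n) = Gamma(8.14+22, 1.86+7) = Gamma(30.14, 8.86).
Batch 2: sum of counts S = 30 over n = 6 hours.
After batch 2: Gamma(α+S, β+n) = Gamma(30.14+30, 8.86+6) = Gamma(60.14, 14.86).
Posterior mean = α/β = 60.14/14.86 = 4.0471.

4.0471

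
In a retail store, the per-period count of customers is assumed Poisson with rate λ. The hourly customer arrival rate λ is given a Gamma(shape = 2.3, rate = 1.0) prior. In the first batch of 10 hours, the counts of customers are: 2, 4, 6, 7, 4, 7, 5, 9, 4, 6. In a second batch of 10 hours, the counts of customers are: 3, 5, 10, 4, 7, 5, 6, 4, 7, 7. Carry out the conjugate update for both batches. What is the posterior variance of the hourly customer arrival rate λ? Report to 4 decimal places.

With a Gamma(shape α, rate β) prior, the Poisson likelihood is conjugate: the posterior is Gamma(α + ΣXᵢ, β + n).
Batch 1: sum of counts S = 54 over n = 10 hours.
After batch 1: Gamma(α+S, β+n) = Gamma(2.3+54, 1.0+10) = Gamma(56.3, 11.0).
Batch 2: sum of counts S = 58 over n = 10 hours.
After batch 2: Gamma(α+S, β+n) = Gamma(56.3+58, 11.0+10) = Gamma(114.3, 21.0).
Var = α/β² = 114.3/21.0² = 0.2592.

0.2592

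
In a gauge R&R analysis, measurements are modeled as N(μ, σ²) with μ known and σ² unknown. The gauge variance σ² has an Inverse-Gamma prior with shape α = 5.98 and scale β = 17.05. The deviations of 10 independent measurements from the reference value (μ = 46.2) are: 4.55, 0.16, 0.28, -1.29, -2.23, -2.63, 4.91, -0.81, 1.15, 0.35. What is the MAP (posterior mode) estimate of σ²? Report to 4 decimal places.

3.9512

With known mean μ and an Inverse-Gamma(α, β) prior on σ², the Normal likelihood is conjugate: posterior is Inv-Gamma(α + n/2, β + Σ(xᵢ−μ)²/2).
Σ(xᵢ−μ)² = (4.55)² + (0.16)² + (0.28)² + (-1.29)² + (-2.23)² + (-2.63)² + (4.91)² + (-0.81)² + (1.15)² + (0.35)² = 60.5696.
Posterior: Inv-Gamma(5.98 + 10/2, 17.05 + 60.5696/2) = Inv-Gamma(10.98, 47.33480).
Mode = β/(α+1) = 47.33480/11.98 = 3.9512.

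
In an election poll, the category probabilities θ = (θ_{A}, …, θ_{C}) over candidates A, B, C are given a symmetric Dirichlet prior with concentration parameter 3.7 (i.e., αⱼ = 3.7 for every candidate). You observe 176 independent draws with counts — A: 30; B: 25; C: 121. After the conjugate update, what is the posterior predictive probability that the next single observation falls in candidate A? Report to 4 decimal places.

The Dirichlet prior is conjugate to the Multinomial likelihood: each posterior αⱼ = prior αⱼ + observed count nⱼ.
Posterior concentration: (33.7, 28.7, 124.7), total = 187.1.
P(next = A | data) = α_{A}/Σα = 0.1801.

0.1801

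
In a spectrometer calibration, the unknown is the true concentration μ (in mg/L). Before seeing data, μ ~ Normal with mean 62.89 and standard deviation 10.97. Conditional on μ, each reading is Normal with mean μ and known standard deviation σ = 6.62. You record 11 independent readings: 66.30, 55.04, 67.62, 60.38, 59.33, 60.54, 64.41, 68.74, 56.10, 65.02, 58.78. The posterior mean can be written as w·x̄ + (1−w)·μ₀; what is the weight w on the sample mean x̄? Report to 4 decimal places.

0.9680

For Normal data with known variance σ², a Normal(μ₀, σ₀²) prior on μ is conjugate. Posterior precision = 1/σ₀² + n/σ²; posterior mean is the precision-weighted average of μ₀ and x̄.
σ₀² = 10.97² = 120.3409, σ² = 6.62² = 43.8244. Prior precision 1/σ₀² = 1/120.3409; data precision n/σ² = 11/43.8244.
w = (n/σ²)/(1/σ₀² + n/σ²) = n·σ₀²/(σ² + n·σ₀²) = 11·120.3409/(43.8244 + 11·120.3409) = 1323.7499/1367.5743 = 0.9680.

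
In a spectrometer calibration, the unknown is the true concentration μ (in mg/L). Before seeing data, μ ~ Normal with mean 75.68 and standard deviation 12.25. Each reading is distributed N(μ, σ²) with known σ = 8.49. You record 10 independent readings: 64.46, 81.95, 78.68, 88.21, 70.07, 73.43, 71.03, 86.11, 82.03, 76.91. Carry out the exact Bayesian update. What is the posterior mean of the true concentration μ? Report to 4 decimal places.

For Normal data with known variance σ², a Normal(μ₀, σ₀²) prior on μ is conjugate. Posterior precision = 1/σ₀² + n/σ²; posterior mean is the precision-weighted average of μ₀ and x̄.
Σxᵢ = 64.46 + 81.95 + 78.68 + 88.21 + 70.07 + 73.43 + 71.03 + 86.11 + 82.03 + 76.91 = 772.88, so n·x̄ = 772.88.
σ₀² = 12.25² = 150.0625, σ² = 8.49² = 72.0801; σ² + n·σ₀² = 72.0801 + 10·150.0625 = 1572.7051.
Posterior mean = (μ₀/σ₀² + n·x̄/σ²)/(1/σ₀² + n/σ²) = (σ²·μ₀ + σ₀²·n·x̄)/(σ² + n·σ₀²) = (72.0801·75.68 + 150.0625·772.88)/1572.7051 = 121435.326968/1572.7051 = 77.2143.

77.2143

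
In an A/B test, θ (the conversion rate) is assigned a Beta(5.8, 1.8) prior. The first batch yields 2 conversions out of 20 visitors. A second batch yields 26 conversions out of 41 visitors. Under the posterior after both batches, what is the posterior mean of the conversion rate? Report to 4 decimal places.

0.4927

The Beta prior is conjugate to a Binomial/Bernoulli likelihood; the update adds successes to α and failures to β.
After batch 1: Beta(5.8+2, 1.8+18) = Beta(7.8, 19.8).
After batch 2: Beta(7.8+26, 19.8+15) = Beta(33.8, 34.8).
Posterior mean = α/(α+β) = 33.8/68.6 = 0.4927.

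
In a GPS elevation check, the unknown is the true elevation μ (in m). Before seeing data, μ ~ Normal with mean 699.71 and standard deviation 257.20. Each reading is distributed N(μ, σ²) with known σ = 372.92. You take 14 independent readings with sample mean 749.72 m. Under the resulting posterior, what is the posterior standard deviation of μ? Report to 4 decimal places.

For Normal data with known variance σ², a Normal(μ₀, σ₀²) prior on μ is conjugate. Posterior precision = 1/σ₀² + n/σ²; posterior mean is the precision-weighted average of μ₀ and x̄.
σ₀² = 257.20² = 66151.84, σ² = 372.92² = 139069.3264; σ² + n·σ₀² = 139069.3264 + 14·66151.84 = 1065195.0864.
Posterior precision = 1/σ₀² + n/σ² = 1/66151.84 + 14/139069.3264 = (σ² + n·σ₀²)/(σ₀²σ²) = 1065195.0864/(66151.84·139069.3264); posterior variance σₙ² = σ₀²σ²/(σ² + n·σ₀²) = 66151.84·139069.3264/1065195.0864 = 8636.626235.
Posterior SD = √σₙ² = √(66151.84·139069.3264/1065195.0864) = 92.9335.

92.9335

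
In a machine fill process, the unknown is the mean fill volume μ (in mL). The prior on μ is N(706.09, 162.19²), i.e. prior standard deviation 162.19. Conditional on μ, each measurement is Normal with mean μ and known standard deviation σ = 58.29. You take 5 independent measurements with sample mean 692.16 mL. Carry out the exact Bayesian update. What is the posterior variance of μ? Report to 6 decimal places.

For Normal data with known variance σ², a Normal(μ₀, σ₀²) prior on μ is conjugate. Posterior precision = 1/σ₀² + n/σ²; posterior mean is the precision-weighted average of μ₀ and x̄.
σ₀² = 162.19² = 26305.5961, σ² = 58.29² = 3397.7241; σ² + n·σ₀² = 3397.7241 + 5·26305.5961 = 134925.7046.
Posterior precision = 1/σ₀² + n/σ² = 1/26305.5961 + 5/3397.7241 = (σ² + n·σ₀²)/(σ₀²σ²) = 134925.7046/(26305.5961·3397.7241); posterior variance σₙ² = σ₀²σ²/(σ² + n·σ₀²) = 26305.5961·3397.7241/134925.7046 = 662.432396.

662.432396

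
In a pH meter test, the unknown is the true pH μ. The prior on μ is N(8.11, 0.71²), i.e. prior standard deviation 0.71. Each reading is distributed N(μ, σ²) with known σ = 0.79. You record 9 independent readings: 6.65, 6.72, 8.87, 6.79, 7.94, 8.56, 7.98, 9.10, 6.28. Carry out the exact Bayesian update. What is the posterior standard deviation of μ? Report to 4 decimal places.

For Normal data with known variance σ², a Normal(μ₀, σ₀²) prior on μ is conjugate. Posterior precision = 1/σ₀² + n/σ²; posterior mean is the precision-weighted average of μ₀ and x̄.
σ₀² = 0.71² = 0.5041, σ² = 0.79² = 0.6241; σ² + n·σ₀² = 0.6241 + 9·0.5041 = 5.161.
Posterior precision = 1/σ₀² + n/σ² = 1/0.5041 + 9/0.6241 = (σ² + n·σ₀²)/(σ₀²σ²) = 5.161/(0.5041·0.6241); posterior variance σₙ² = σ₀²σ²/(σ² + n·σ₀²) = 0.5041·0.6241/5.161 = 0.060959.
Posterior SD = √σₙ² = √(0.5041·0.6241/5.161) = 0.2469.

0.2469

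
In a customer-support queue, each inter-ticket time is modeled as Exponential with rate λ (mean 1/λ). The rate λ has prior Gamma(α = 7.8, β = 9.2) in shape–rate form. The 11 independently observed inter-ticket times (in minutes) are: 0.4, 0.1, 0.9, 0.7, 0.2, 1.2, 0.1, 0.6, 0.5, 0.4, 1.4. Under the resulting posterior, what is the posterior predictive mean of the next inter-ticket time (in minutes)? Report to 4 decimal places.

With a Gamma(shape α, rate β) prior on the exponential rate λ, the posterior after n observations with total T = Σxᵢ is Gamma(α+n, β+T).
Sum of observations T = 6.5 minutes; n = 11.
Posterior: Gamma(7.8+11, 9.2+6.5) = Gamma(18.8, 15.7).
The predictive distribution for the next observation is Lomax; its mean is β/(α−1) = 15.7/17.8 = 0.8820.

0.8820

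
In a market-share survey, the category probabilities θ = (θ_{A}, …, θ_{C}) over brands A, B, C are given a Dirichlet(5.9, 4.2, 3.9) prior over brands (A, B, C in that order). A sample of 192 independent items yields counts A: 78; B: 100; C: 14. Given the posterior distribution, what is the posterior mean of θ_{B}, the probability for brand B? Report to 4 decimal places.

0.5058

The Dirichlet prior is conjugate to the Multinomial likelihood: each posterior αⱼ = prior αⱼ + observed count nⱼ.
Posterior concentration: (83.9, 104.2, 17.9), total = 206.0.
E[θ_{B}|data] = α_{B}/Σα = 104.2/206.0 = 0.5058.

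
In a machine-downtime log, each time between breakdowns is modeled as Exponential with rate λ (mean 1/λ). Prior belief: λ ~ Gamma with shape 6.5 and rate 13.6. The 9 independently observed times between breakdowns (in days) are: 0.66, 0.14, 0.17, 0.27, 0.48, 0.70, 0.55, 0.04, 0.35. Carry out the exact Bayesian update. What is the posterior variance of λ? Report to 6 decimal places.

With a Gamma(shape α, rate β) prior on the exponential rate λ, the posterior after n observations with total T = Σxᵢ is Gamma(α+n, β+T).
Sum of observations T = 3.36 days; n = 9.
Posterior: Gamma(6.5+9, 13.6+3.36) = Gamma(15.5, 16.96).
Var = α/β² = 0.053887.

0.053887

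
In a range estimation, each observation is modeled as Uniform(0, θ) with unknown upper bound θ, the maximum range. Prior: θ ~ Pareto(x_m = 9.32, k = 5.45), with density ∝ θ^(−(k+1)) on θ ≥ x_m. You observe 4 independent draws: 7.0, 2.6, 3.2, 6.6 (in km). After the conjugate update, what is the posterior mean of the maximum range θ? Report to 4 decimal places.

10.4230

A Pareto(scale x_m, shape k) prior on the upper bound θ of Uniform(0, θ) is conjugate: posterior is Pareto(max(x_m, max xᵢ), k + n).
Sample maximum = 7.0; prior scale x_m = 9.32 → posterior scale = max = 9.32.
Posterior shape = 5.45 + 4 = 9.45.
E[θ|data] = k·x_m/(k−1) = 9.45·9.32/8.45 = 10.4230.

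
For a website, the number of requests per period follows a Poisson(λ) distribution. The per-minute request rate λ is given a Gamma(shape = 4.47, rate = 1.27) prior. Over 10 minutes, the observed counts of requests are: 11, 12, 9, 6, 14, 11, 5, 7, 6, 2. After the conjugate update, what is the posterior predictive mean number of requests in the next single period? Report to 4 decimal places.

With a Gamma(shape α, rate β) prior, the Poisson likelihood is conjugate: the posterior is Gamma(α + ΣXᵢ, β + n).
Sum of counts S = 83 over n = 10 minutes.
Posterior: Gamma(α+S, β+n) = Gamma(4.47+83, 1.27+10) = Gamma(87.47, 11.27).
The predictive distribution for one future period is NegBinom with mean α/β = 7.7613.

7.7613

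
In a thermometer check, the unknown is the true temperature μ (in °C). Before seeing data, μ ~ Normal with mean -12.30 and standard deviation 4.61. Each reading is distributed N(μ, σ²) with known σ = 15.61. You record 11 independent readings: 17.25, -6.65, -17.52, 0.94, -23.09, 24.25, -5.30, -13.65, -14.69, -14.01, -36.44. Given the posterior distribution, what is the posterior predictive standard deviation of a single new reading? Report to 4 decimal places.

15.9536

For Normal data with known variance σ², a Normal(μ₀, σ₀²) prior on μ is conjugate. Posterior precision = 1/σ₀² + n/σ²; posterior mean is the precision-weighted average of μ₀ and x̄.
σ₀² = 4.61² = 21.2521, σ² = 15.61² = 243.6721; σ² + n·σ₀² = 243.6721 + 11·21.2521 = 477.4452.
Posterior precision = 1/σ₀² + n/σ² = 1/21.2521 + 11/243.6721 = (σ² + n·σ₀²)/(σ₀²σ²) = 477.4452/(21.2521·243.6721); posterior variance σₙ² = σ₀²σ²/(σ² + n·σ₀²) = 21.2521·243.6721/477.4452 = 10.846363.
Predictive variance for one new observation = σₙ² + σ² = 21.2521·243.6721/477.4452 + 243.6721 = σ²·(σ₀² + 477.4452)/477.4452 = 243.6721·498.6973/477.4452 = 254.518463; SD = √(243.6721·498.6973/477.4452) = 15.9536.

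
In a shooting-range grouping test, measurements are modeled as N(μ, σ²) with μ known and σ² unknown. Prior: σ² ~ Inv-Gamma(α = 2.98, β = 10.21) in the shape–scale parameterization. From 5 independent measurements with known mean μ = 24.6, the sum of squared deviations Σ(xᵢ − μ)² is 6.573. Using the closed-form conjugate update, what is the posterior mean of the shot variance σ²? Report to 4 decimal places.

3.0126

With known mean μ and an Inverse-Gamma(α, β) prior on σ², the Normal likelihood is conjugate: posterior is Inv-Gamma(α + n/2, β + Σ(xᵢ−μ)²/2).
Posterior: Inv-Gamma(2.98 + 5/2, 10.21 + 6.573/2) = Inv-Gamma(5.48, 13.4965).
E[σ²|data] = β/(α−1) = 13.4965/4.48 = 3.0126.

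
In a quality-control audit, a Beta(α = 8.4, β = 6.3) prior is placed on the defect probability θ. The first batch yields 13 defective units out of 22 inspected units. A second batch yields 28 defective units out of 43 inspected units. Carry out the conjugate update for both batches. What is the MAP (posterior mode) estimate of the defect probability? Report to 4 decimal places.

0.6229

The Beta prior is conjugate to a Binomial/Bernoulli likelihood; the update adds successes to α and failures to β.
After batch 1: Beta(8.4+13, 6.3+9) = Beta(21.4, 15.3).
After batch 2: Beta(21.4+28, 15.3+15) = Beta(49.4, 30.3).
Mode of Beta(a,b) for a,b>1 is (a−1)/(a+b−2) = 48.4/77.7 = 0.6229.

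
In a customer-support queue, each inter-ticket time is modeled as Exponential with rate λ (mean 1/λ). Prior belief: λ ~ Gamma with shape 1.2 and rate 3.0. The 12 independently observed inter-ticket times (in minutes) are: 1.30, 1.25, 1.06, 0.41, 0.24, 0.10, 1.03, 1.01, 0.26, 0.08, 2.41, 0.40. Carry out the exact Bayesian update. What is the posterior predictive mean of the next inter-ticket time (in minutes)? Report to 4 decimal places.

1.0287

With a Gamma(shape α, rate β) prior on the exponential rate λ, the posterior after n observations with total T = Σxᵢ is Gamma(α+n, β+T).
Sum of observations T = 9.55 minutes; n = 12.
Posterior: Gamma(1.2+12, 3.0+9.55) = Gamma(13.2, 12.55).
The predictive distribution for the next observation is Lomax; its mean is β/(α−1) = 12.55/12.2 = 1.0287.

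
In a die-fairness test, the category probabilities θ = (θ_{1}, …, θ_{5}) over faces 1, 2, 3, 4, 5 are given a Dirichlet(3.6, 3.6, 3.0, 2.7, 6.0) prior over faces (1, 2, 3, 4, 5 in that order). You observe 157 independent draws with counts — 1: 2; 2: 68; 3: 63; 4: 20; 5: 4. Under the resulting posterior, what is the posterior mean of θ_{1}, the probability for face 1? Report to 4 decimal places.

0.0318

The Dirichlet prior is conjugate to the Multinomial likelihood: each posterior αⱼ = prior αⱼ + observed count nⱼ.
Posterior concentration: (5.6, 71.6, 66.0, 22.7, 10.0), total = 175.9.
E[θ_{1}|data] = α_{1}/Σα = 5.6/175.9 = 0.0318.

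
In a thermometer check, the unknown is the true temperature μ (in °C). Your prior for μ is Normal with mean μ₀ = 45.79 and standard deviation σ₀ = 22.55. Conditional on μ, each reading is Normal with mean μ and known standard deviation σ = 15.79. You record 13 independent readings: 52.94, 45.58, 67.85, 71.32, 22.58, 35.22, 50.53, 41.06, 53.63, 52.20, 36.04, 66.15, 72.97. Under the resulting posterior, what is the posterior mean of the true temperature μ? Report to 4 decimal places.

For Normal data with known variance σ², a Normal(μ₀, σ₀²) prior on μ is conjugate. Posterior precision = 1/σ₀² + n/σ²; posterior mean is the precision-weighted average of μ₀ and x̄.
Σxᵢ = 52.94 + 45.58 + 67.85 + 71.32 + 22.58 + 35.22 + 50.53 + 41.06 + 53.63 + 52.20 + 36.04 + 66.15 + 72.97 = 668.07, so n·x̄ = 668.07.
σ₀² = 22.55² = 508.5025, σ² = 15.79² = 249.3241; σ² + n·σ₀² = 249.3241 + 13·508.5025 = 6859.8566.
Posterior mean = (μ₀/σ₀² + n·x̄/σ²)/(1/σ₀² + n/σ²) = (σ²·μ₀ + σ₀²·n·x̄)/(σ² + n·σ₀²) = (249.3241·45.79 + 508.5025·668.07)/6859.8566 = 351131.815714/6859.8566 = 51.1865.

51.1865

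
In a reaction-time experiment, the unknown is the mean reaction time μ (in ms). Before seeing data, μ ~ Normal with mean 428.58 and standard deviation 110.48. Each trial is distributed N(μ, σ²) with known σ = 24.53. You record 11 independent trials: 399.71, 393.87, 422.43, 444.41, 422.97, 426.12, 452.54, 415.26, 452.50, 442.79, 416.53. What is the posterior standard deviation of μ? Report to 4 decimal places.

For Normal data with known variance σ², a Normal(μ₀, σ₀²) prior on μ is conjugate. Posterior precision = 1/σ₀² + n/σ²; posterior mean is the precision-weighted average of μ₀ and x̄.
σ₀² = 110.48² = 12205.8304, σ² = 24.53² = 601.7209; σ² + n·σ₀² = 601.7209 + 11·12205.8304 = 134865.8553.
Posterior precision = 1/σ₀² + n/σ² = 1/12205.8304 + 11/601.7209 = (σ² + n·σ₀²)/(σ₀²σ²) = 134865.8553/(12205.8304·601.7209); posterior variance σₙ² = σ₀²σ²/(σ² + n·σ₀²) = 12205.8304·601.7209/134865.8553 = 54.457841.
Posterior SD = √σₙ² = √(12205.8304·601.7209/134865.8553) = 7.3796.

7.3796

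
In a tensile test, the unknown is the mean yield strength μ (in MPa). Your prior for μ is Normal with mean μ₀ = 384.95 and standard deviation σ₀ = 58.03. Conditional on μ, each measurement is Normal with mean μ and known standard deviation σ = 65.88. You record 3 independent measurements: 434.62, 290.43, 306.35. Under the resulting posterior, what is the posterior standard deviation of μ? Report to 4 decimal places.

31.8114

For Normal data with known variance σ², a Normal(μ₀, σ₀²) prior on μ is conjugate. Posterior precision = 1/σ₀² + n/σ²; posterior mean is the precision-weighted average of μ₀ and x̄.
σ₀² = 58.03² = 3367.4809, σ² = 65.88² = 4340.1744; σ² + n·σ₀² = 4340.1744 + 3·3367.4809 = 14442.6171.
Posterior precision = 1/σ₀² + n/σ² = 1/3367.4809 + 3/4340.1744 = (σ² + n·σ₀²)/(σ₀²σ²) = 14442.6171/(3367.4809·4340.1744); posterior variance σₙ² = σ₀²σ²/(σ² + n·σ₀²) = 3367.4809·4340.1744/14442.6171 = 1011.967173.
Posterior SD = √σₙ² = √(3367.4809·4340.1744/14442.6171) = 31.8114.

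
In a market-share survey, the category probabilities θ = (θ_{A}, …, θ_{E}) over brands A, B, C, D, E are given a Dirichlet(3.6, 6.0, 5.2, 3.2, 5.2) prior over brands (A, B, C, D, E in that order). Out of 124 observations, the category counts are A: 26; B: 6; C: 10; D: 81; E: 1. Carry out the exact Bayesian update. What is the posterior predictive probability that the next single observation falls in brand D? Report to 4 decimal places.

0.5720

The Dirichlet prior is conjugate to the Multinomial likelihood: each posterior αⱼ = prior αⱼ + observed count nⱼ.
Posterior concentration: (29.6, 12.0, 15.2, 84.2, 6.2), total = 147.2.
P(next = D | data) = α_{D}/Σα = 0.5720.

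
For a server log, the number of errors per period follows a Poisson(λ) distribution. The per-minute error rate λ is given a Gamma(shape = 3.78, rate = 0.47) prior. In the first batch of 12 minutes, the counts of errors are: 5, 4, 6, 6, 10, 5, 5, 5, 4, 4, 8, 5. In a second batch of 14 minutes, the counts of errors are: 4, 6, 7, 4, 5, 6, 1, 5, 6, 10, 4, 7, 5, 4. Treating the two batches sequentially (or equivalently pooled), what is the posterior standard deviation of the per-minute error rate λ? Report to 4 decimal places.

With a Gamma(shape α, rate β) prior, the Poisson likelihood is conjugate: the posterior is Gamma(α + ΣXᵢ, β + n).
Batch 1: sum of counts S = 67 over n = 12 minutes.
After batch 1: Gamma(α+S, β+n) = Gamma(3.78+67, 0.47+12) = Gamma(70.78, 12.47).
Batch 2: sum of counts S = 74 over n = 14 minutes.
After batch 2: Gamma(α+S, β+n) = Gamma(70.78+74, 12.47+14) = Gamma(144.78, 26.47).
SD = √α/β = √144.78/26.47 = 0.4546.

0.4546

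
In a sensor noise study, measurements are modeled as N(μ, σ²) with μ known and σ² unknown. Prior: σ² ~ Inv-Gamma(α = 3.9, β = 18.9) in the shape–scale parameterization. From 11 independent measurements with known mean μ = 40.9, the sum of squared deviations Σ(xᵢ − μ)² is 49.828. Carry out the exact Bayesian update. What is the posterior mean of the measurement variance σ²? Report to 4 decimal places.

5.2160

With known mean μ and an Inverse-Gamma(α, β) prior on σ², the Normal likelihood is conjugate: posterior is Inv-Gamma(α + n/2, β + Σ(xᵢ−μ)²/2).
Posterior: Inv-Gamma(3.9 + 11/2, 18.9 + 49.828/2) = Inv-Gamma(9.40, 43.8140).
E[σ²|data] = β/(α−1) = 43.8140/8.40 = 5.2160.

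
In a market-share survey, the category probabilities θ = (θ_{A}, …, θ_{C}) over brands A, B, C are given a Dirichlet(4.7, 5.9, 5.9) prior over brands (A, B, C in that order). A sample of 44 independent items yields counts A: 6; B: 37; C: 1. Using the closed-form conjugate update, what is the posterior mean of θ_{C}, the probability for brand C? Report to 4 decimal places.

0.1140

The Dirichlet prior is conjugate to the Multinomial likelihood: each posterior αⱼ = prior αⱼ + observed count nⱼ.
Posterior concentration: (10.7, 42.9, 6.9), total = 60.5.
E[θ_{C}|data] = α_{C}/Σα = 6.9/60.5 = 0.1140.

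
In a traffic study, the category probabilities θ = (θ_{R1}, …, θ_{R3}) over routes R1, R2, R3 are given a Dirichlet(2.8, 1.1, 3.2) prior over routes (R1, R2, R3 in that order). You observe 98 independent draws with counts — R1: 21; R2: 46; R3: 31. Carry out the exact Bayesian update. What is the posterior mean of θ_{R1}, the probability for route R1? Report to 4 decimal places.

0.2265

The Dirichlet prior is conjugate to the Multinomial likelihood: each posterior αⱼ = prior αⱼ + observed count nⱼ.
Posterior concentration: (23.8, 47.1, 34.2), total = 105.1.
E[θ_{R1}|data] = α_{R1}/Σα = 23.8/105.1 = 0.2265.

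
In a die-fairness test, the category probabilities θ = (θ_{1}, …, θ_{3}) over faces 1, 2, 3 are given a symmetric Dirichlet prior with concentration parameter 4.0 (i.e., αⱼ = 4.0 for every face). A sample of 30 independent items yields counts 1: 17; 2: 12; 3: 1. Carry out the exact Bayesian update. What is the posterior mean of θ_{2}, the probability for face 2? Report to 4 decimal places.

0.3810

The Dirichlet prior is conjugate to the Multinomial likelihood: each posterior αⱼ = prior αⱼ + observed count nⱼ.
Posterior concentration: (21.0, 16.0, 5.0), total = 42.0.
E[θ_{2}|data] = α_{2}/Σα = 16.0/42.0 = 0.3810.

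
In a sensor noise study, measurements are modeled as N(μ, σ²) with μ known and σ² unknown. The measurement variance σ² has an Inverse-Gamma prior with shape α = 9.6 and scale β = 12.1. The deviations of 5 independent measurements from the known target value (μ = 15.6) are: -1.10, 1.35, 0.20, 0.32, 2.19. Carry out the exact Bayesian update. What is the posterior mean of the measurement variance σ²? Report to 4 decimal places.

1.4491

With known mean μ and an Inverse-Gamma(α, β) prior on σ², the Normal likelihood is conjugate: posterior is Inv-Gamma(α + n/2, β + Σ(xᵢ−μ)²/2).
Σ(xᵢ−μ)² = (-1.10)² + (1.35)² + (0.20)² + (0.32)² + (2.19)² = 7.9710.
Posterior: Inv-Gamma(9.6 + 5/2, 12.1 + 7.9710/2) = Inv-Gamma(12.10, 16.08550).
E[σ²|data] = β/(α−1) = 16.08550/11.10 = 1.4491.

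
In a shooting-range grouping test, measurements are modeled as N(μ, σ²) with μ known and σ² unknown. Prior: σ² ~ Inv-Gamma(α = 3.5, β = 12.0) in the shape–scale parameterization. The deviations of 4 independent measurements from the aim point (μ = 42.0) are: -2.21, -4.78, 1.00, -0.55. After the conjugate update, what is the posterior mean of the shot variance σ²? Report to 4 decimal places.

5.8928

With known mean μ and an Inverse-Gamma(α, β) prior on σ², the Normal likelihood is conjugate: posterior is Inv-Gamma(α + n/2, β + Σ(xᵢ−μ)²/2).
Σ(xᵢ−μ)² = (-2.21)² + (-4.78)² + (1.00)² + (-0.55)² = 29.0350.
Posterior: Inv-Gamma(3.5 + 4/2, 12.0 + 29.0350/2) = Inv-Gamma(5.50, 26.51750).
E[σ²|data] = β/(α−1) = 26.51750/4.50 = 5.8928.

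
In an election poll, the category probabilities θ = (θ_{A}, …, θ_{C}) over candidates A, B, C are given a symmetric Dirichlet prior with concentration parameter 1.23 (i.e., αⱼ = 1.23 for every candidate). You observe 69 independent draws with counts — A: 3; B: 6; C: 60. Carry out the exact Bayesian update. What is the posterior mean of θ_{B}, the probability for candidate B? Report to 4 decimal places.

The Dirichlet prior is conjugate to the Multinomial likelihood: each posterior αⱼ = prior αⱼ + observed count nⱼ.
Posterior concentration: (4.23, 7.23, 61.23), total = 72.69.
E[θ_{B}|data] = α_{B}/Σα = 7.23/72.69 = 0.0995.

0.0995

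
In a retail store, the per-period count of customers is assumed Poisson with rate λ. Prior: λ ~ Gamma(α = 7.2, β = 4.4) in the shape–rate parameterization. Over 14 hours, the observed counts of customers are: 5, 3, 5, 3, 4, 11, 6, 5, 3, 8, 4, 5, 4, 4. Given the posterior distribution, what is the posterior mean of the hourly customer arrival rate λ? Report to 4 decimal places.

4.1957

With a Gamma(shape α, rate β) prior, the Poisson likelihood is conjugate: the posterior is Gamma(α + ΣXᵢ, β + n).
Sum of counts S = 70 over n = 14 hours.
Posterior: Gamma(α+S, β+n) = Gamma(7.2+70, 4.4+14) = Gamma(77.2, 18.4).
Posterior mean = α/β = 77.2/18.4 = 4.1957.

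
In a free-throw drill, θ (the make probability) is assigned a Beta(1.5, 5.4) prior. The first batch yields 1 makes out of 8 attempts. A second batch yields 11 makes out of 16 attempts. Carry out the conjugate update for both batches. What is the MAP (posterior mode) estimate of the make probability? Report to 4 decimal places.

0.4325

The Beta prior is conjugate to a Binomial/Bernoulli likelihood; the update adds successes to α and failures to β.
After batch 1: Beta(1.5+1, 5.4+7) = Beta(2.5, 12.4).
After batch 2: Beta(2.5+11, 12.4+5) = Beta(13.5, 17.4).
Mode of Beta(a,b) for a,b>1 is (a−1)/(a+b−2) = 12.5/28.9 = 0.4325.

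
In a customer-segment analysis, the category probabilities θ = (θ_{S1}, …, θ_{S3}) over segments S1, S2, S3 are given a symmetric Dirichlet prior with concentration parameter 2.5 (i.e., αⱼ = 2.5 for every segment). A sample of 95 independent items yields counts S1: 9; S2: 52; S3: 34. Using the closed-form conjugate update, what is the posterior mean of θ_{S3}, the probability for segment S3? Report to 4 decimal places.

The Dirichlet prior is conjugate to the Multinomial likelihood: each posterior αⱼ = prior αⱼ + observed count nⱼ.
Posterior concentration: (11.5, 54.5, 36.5), total = 102.5.
E[θ_{S3}|data] = α_{S3}/Σα = 36.5/102.5 = 0.3561.

0.3561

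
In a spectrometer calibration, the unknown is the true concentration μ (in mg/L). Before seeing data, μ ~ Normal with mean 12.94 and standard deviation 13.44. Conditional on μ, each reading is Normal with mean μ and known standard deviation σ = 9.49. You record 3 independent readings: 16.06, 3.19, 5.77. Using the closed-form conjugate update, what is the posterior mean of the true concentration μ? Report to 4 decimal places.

For Normal data with known variance σ², a Normal(μ₀, σ₀²) prior on μ is conjugate. Posterior precision = 1/σ₀² + n/σ²; posterior mean is the precision-weighted average of μ₀ and x̄.
Σxᵢ = 16.06 + 3.19 + 5.77 = 25.02, so n·x̄ = 25.02.
σ₀² = 13.44² = 180.6336, σ² = 9.49² = 90.0601; σ² + n·σ₀² = 90.0601 + 3·180.6336 = 631.9609.
Posterior mean = (μ₀/σ₀² + n·x̄/σ²)/(1/σ₀² + n/σ²) = (σ²·μ₀ + σ₀²·n·x̄)/(σ² + n·σ₀²) = (90.0601·12.94 + 180.6336·25.02)/631.9609 = 5684.830366/631.9609 = 8.9955.

8.9955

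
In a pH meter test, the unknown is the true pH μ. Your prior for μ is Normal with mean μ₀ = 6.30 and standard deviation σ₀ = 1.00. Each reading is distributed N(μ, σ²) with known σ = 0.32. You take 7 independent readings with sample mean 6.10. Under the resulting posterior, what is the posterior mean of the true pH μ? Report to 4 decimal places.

For Normal data with known variance σ², a Normal(μ₀, σ₀²) prior on μ is conjugate. Posterior precision = 1/σ₀² + n/σ²; posterior mean is the precision-weighted average of μ₀ and x̄.
n·x̄ = 7·6.10 = 42.7.
σ₀² = 1.00² = 1, σ² = 0.32² = 0.1024; σ² + n·σ₀² = 0.1024 + 7·1 = 7.1024.
Posterior mean = (μ₀/σ₀² + n·x̄/σ²)/(1/σ₀² + n/σ²) = (σ²·μ₀ + σ₀²·n·x̄)/(σ² + n·σ₀²) = (0.1024·6.30 + 1·42.7)/7.1024 = 43.34512/7.1024 = 6.1029.

6.1029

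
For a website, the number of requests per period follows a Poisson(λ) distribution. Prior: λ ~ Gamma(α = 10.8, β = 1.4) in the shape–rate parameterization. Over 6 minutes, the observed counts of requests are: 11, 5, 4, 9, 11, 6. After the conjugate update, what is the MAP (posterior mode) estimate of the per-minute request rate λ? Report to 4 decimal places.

With a Gamma(shape α, rate β) prior, the Poisson likelihood is conjugate: the posterior is Gamma(α + ΣXᵢ, β + n).
Sum of counts S = 46 over n = 6 minutes.
Posterior: Gamma(α+S, β+n) = Gamma(10.8+46, 1.4+6) = Gamma(56.8, 7.4).
Mode of Gamma(α,β) for α≥1 is (α−1)/β = 55.8/7.4 = 7.5405.

7.5405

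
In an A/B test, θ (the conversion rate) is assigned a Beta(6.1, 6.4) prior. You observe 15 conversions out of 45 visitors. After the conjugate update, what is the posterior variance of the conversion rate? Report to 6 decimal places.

0.003971

The Beta prior is conjugate to a Binomial/Bernoulli likelihood; the update adds successes to α and failures to β.
Posterior: Beta(α+k, β+n−k) = Beta(6.1+15, 6.4+30) = Beta(21.1, 36.4).
Var = αβ/((α+β)²(α+β+1)) = 21.1·36.4/(57.5²·58.5) = 0.003971.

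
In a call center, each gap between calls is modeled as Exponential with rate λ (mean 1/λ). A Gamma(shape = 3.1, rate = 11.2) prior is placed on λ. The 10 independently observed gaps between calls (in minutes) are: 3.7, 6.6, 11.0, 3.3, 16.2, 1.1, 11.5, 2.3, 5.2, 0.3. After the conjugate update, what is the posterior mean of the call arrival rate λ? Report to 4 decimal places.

With a Gamma(shape α, rate β) prior on the exponential rate λ, the posterior after n observations with total T = Σxᵢ is Gamma(α+n, β+T).
Sum of observations T = 61.2 minutes; n = 10.
Posterior: Gamma(3.1+10, 11.2+61.2) = Gamma(13.1, 72.4).
Posterior mean of λ = α/β = 13.1/72.4 = 0.1809.

0.1809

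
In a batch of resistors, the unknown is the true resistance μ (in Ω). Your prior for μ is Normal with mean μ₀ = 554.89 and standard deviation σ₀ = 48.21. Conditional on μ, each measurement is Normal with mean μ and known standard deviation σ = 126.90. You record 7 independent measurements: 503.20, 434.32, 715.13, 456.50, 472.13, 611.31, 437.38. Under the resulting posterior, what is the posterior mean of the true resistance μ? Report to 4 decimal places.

For Normal data with known variance σ², a Normal(μ₀, σ₀²) prior on μ is conjugate. Posterior precision = 1/σ₀² + n/σ²; posterior mean is the precision-weighted average of μ₀ and x̄.
Σxᵢ = 503.20 + 434.32 + 715.13 + 456.50 + 472.13 + 611.31 + 437.38 = 3629.97, so n·x̄ = 3629.97.
σ₀² = 48.21² = 2324.2041, σ² = 126.90² = 16103.61; σ² + n·σ₀² = 16103.61 + 7·2324.2041 = 32373.0387.
Posterior mean = (μ₀/σ₀² + n·x̄/σ²)/(1/σ₀² + n/σ²) = (σ²·μ₀ + σ₀²·n·x̄)/(σ² + n·σ₀²) = (16103.61·554.89 + 2324.2041·3629.97)/32373.0387 = 17372523.309777/32373.0387 = 536.6355.

536.6355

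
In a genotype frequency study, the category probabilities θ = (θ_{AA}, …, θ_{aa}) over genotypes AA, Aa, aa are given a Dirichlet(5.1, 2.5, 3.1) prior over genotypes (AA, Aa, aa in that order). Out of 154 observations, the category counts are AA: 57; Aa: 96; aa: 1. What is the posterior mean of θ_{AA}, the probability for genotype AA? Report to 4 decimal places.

0.3770

The Dirichlet prior is conjugate to the Multinomial likelihood: each posterior αⱼ = prior αⱼ + observed count nⱼ.
Posterior concentration: (62.1, 98.5, 4.1), total = 164.7.
E[θ_{AA}|data] = α_{AA}/Σα = 62.1/164.7 = 0.3770.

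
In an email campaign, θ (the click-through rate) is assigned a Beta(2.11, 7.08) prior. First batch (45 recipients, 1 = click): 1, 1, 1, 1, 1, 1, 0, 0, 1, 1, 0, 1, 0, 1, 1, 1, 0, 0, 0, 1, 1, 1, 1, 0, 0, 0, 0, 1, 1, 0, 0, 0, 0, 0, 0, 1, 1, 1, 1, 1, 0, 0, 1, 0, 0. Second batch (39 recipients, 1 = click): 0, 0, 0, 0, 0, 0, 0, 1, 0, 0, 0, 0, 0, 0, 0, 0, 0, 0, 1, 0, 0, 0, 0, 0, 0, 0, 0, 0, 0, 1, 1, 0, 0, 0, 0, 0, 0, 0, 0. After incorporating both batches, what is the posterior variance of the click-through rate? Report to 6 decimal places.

The Beta prior is conjugate to a Binomial/Bernoulli likelihood; the update adds successes to α and failures to β.
After batch 1: Beta(2.11+24, 7.08+21) = Beta(26.11, 28.08).
After batch 2: Beta(26.11+4, 28.08+35) = Beta(30.11, 63.08).
Var = αβ/((α+β)²(α+β+1)) = 30.11·63.08/(93.19²·94.19) = 0.002322.

0.002322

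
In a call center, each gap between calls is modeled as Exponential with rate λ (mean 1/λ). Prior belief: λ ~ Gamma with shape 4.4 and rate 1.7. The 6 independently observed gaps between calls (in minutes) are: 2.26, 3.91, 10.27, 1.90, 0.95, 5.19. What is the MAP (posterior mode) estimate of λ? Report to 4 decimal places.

With a Gamma(shape α, rate β) prior on the exponential rate λ, the posterior after n observations with total T = Σxᵢ is Gamma(α+n, β+T).
Sum of observations T = 24.48 minutes; n = 6.
Posterior: Gamma(4.4+6, 1.7+24.48) = Gamma(10.4, 26.18).
Mode = (α−1)/β = 0.3591.

0.3591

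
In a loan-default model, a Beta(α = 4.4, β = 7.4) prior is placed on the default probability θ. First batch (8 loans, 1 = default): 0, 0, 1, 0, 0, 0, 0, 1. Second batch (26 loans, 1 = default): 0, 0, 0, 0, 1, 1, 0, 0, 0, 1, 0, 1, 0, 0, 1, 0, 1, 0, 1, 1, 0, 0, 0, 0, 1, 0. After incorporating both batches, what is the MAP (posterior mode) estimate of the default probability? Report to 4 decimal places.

The Beta prior is conjugate to a Binomial/Bernoulli likelihood; the update adds successes to α and failures to β.
After batch 1: Beta(4.4+2, 7.4+6) = Beta(6.4, 13.4).
After batch 2: Beta(6.4+9, 13.4+17) = Beta(15.4, 30.4).
Mode of Beta(a,b) for a,b>1 is (a−1)/(a+b−2) = 14.4/43.8 = 0.3288.

0.3288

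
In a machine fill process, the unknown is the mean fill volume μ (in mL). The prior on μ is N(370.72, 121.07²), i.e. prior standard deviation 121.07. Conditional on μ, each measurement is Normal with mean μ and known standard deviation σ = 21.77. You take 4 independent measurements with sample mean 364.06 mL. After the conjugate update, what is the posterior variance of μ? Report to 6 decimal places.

For Normal data with known variance σ², a Normal(μ₀, σ₀²) prior on μ is conjugate. Posterior precision = 1/σ₀² + n/σ²; posterior mean is the precision-weighted average of μ₀ and x̄.
σ₀² = 121.07² = 14657.9449, σ² = 21.77² = 473.9329; σ² + n·σ₀² = 473.9329 + 4·14657.9449 = 59105.7125.
Posterior precision = 1/σ₀² + n/σ² = 1/14657.9449 + 4/473.9329 = (σ² + n·σ₀²)/(σ₀²σ²) = 59105.7125/(14657.9449·473.9329); posterior variance σₙ² = σ₀²σ²/(σ² + n·σ₀²) = 14657.9449·473.9329/59105.7125 = 117.533180.

117.533180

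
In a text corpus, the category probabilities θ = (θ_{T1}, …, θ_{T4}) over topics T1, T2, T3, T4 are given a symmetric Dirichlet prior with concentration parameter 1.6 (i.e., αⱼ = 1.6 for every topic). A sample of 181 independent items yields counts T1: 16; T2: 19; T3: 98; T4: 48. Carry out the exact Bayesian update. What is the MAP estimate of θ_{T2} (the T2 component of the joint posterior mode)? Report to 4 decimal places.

The Dirichlet prior is conjugate to the Multinomial likelihood: each posterior αⱼ = prior αⱼ + observed count nⱼ.
Posterior concentration: (17.6, 20.6, 99.6, 49.6), total = 187.4.
Joint mode component: (α_{T2}−1)/(Σα−K) = 19.6/183.4 = 0.1069.

0.1069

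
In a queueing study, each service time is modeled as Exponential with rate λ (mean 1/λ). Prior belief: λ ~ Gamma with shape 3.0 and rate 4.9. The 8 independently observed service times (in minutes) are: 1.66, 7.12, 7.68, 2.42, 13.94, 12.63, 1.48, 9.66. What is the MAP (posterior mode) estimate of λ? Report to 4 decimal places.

With a Gamma(shape α, rate β) prior on the exponential rate λ, the posterior after n observations with total T = Σxᵢ is Gamma(α+n, β+T).
Sum of observations T = 56.59 minutes; n = 8.
Posterior: Gamma(3.0+8, 4.9+56.59) = Gamma(11.0, 61.49).
Mode = (α−1)/β = 0.1626.

0.1626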